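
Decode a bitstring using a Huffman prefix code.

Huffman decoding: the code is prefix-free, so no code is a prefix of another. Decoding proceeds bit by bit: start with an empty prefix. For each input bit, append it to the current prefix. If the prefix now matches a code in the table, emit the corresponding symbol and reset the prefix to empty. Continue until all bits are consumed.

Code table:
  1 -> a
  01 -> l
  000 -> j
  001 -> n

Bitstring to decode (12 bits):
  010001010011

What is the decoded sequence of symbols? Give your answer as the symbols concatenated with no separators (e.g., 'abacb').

Answer: ljalna

Derivation:
Bit 0: prefix='0' (no match yet)
Bit 1: prefix='01' -> emit 'l', reset
Bit 2: prefix='0' (no match yet)
Bit 3: prefix='00' (no match yet)
Bit 4: prefix='000' -> emit 'j', reset
Bit 5: prefix='1' -> emit 'a', reset
Bit 6: prefix='0' (no match yet)
Bit 7: prefix='01' -> emit 'l', reset
Bit 8: prefix='0' (no match yet)
Bit 9: prefix='00' (no match yet)
Bit 10: prefix='001' -> emit 'n', reset
Bit 11: prefix='1' -> emit 'a', reset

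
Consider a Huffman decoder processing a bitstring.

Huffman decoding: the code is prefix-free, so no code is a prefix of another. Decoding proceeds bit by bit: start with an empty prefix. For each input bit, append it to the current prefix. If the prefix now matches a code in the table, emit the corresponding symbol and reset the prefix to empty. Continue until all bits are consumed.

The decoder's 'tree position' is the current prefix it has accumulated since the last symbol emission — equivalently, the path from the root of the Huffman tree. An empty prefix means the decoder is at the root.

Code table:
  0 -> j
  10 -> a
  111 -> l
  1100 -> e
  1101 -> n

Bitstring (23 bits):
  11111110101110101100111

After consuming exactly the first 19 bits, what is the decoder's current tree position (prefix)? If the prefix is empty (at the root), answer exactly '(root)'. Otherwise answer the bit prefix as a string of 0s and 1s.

Answer: 110

Derivation:
Bit 0: prefix='1' (no match yet)
Bit 1: prefix='11' (no match yet)
Bit 2: prefix='111' -> emit 'l', reset
Bit 3: prefix='1' (no match yet)
Bit 4: prefix='11' (no match yet)
Bit 5: prefix='111' -> emit 'l', reset
Bit 6: prefix='1' (no match yet)
Bit 7: prefix='10' -> emit 'a', reset
Bit 8: prefix='1' (no match yet)
Bit 9: prefix='10' -> emit 'a', reset
Bit 10: prefix='1' (no match yet)
Bit 11: prefix='11' (no match yet)
Bit 12: prefix='111' -> emit 'l', reset
Bit 13: prefix='0' -> emit 'j', reset
Bit 14: prefix='1' (no match yet)
Bit 15: prefix='10' -> emit 'a', reset
Bit 16: prefix='1' (no match yet)
Bit 17: prefix='11' (no match yet)
Bit 18: prefix='110' (no match yet)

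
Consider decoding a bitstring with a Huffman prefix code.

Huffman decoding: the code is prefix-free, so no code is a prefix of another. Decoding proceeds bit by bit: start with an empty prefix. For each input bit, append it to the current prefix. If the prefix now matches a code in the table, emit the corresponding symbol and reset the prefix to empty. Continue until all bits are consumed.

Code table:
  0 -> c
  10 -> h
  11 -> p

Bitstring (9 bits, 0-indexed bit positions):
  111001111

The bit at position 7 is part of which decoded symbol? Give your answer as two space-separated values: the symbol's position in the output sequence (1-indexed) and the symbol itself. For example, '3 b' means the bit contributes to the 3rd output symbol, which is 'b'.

Answer: 5 p

Derivation:
Bit 0: prefix='1' (no match yet)
Bit 1: prefix='11' -> emit 'p', reset
Bit 2: prefix='1' (no match yet)
Bit 3: prefix='10' -> emit 'h', reset
Bit 4: prefix='0' -> emit 'c', reset
Bit 5: prefix='1' (no match yet)
Bit 6: prefix='11' -> emit 'p', reset
Bit 7: prefix='1' (no match yet)
Bit 8: prefix='11' -> emit 'p', reset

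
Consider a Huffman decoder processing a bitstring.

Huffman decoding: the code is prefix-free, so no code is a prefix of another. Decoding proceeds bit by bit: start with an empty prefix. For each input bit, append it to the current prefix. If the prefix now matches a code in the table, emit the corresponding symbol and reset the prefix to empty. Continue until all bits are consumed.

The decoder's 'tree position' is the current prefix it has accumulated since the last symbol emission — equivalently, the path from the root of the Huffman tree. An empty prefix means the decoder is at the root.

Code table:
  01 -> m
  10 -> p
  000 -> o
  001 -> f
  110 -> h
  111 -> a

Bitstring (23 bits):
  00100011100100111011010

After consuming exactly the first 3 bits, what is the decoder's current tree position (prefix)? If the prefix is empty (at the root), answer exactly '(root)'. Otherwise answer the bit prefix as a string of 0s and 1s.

Answer: (root)

Derivation:
Bit 0: prefix='0' (no match yet)
Bit 1: prefix='00' (no match yet)
Bit 2: prefix='001' -> emit 'f', reset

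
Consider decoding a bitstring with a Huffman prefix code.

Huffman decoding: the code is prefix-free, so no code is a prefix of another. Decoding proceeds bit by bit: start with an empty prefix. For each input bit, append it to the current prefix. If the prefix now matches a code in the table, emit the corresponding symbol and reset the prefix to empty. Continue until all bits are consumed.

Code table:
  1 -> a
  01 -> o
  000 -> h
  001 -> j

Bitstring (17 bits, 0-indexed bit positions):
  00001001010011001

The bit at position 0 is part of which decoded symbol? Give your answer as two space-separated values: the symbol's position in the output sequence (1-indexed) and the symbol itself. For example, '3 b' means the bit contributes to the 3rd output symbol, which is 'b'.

Bit 0: prefix='0' (no match yet)
Bit 1: prefix='00' (no match yet)
Bit 2: prefix='000' -> emit 'h', reset
Bit 3: prefix='0' (no match yet)
Bit 4: prefix='01' -> emit 'o', reset

Answer: 1 h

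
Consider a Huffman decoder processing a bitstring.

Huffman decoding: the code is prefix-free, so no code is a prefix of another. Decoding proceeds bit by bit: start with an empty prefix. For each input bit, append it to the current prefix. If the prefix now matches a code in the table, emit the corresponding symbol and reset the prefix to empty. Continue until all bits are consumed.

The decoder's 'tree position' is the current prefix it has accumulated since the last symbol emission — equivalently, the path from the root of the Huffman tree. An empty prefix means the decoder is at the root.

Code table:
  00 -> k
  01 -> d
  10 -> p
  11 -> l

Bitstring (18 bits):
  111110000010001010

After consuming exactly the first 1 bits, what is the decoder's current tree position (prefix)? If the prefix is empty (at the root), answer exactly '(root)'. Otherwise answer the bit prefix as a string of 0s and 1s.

Answer: 1

Derivation:
Bit 0: prefix='1' (no match yet)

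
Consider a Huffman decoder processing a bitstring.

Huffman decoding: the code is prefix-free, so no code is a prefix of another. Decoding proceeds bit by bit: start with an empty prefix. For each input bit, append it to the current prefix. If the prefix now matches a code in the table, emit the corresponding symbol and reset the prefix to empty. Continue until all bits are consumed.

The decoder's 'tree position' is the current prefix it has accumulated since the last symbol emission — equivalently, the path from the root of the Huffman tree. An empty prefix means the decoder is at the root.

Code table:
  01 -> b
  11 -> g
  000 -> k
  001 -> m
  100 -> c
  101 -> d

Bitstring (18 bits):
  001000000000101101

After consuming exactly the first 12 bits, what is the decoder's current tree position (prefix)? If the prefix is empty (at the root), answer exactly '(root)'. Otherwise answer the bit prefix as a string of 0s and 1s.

Answer: (root)

Derivation:
Bit 0: prefix='0' (no match yet)
Bit 1: prefix='00' (no match yet)
Bit 2: prefix='001' -> emit 'm', reset
Bit 3: prefix='0' (no match yet)
Bit 4: prefix='00' (no match yet)
Bit 5: prefix='000' -> emit 'k', reset
Bit 6: prefix='0' (no match yet)
Bit 7: prefix='00' (no match yet)
Bit 8: prefix='000' -> emit 'k', reset
Bit 9: prefix='0' (no match yet)
Bit 10: prefix='00' (no match yet)
Bit 11: prefix='000' -> emit 'k', reset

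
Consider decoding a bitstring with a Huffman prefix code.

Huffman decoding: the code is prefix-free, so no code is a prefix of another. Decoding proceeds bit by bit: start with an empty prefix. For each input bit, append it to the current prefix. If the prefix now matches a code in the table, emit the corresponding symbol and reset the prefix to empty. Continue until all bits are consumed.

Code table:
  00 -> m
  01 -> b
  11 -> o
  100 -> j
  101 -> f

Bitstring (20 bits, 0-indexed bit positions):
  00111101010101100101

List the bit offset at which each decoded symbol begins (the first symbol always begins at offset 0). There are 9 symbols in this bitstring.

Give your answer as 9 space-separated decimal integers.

Answer: 0 2 4 6 8 10 12 14 17

Derivation:
Bit 0: prefix='0' (no match yet)
Bit 1: prefix='00' -> emit 'm', reset
Bit 2: prefix='1' (no match yet)
Bit 3: prefix='11' -> emit 'o', reset
Bit 4: prefix='1' (no match yet)
Bit 5: prefix='11' -> emit 'o', reset
Bit 6: prefix='0' (no match yet)
Bit 7: prefix='01' -> emit 'b', reset
Bit 8: prefix='0' (no match yet)
Bit 9: prefix='01' -> emit 'b', reset
Bit 10: prefix='0' (no match yet)
Bit 11: prefix='01' -> emit 'b', reset
Bit 12: prefix='0' (no match yet)
Bit 13: prefix='01' -> emit 'b', reset
Bit 14: prefix='1' (no match yet)
Bit 15: prefix='10' (no match yet)
Bit 16: prefix='100' -> emit 'j', reset
Bit 17: prefix='1' (no match yet)
Bit 18: prefix='10' (no match yet)
Bit 19: prefix='101' -> emit 'f', reset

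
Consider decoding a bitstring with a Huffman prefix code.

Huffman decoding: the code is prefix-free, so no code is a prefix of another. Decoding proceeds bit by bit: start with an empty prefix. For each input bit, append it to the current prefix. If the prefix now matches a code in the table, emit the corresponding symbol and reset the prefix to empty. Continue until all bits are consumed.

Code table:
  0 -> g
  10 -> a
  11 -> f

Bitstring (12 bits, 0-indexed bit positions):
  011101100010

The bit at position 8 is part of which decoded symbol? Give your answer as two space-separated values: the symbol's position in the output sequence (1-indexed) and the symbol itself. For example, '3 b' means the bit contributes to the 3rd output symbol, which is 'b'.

Answer: 6 g

Derivation:
Bit 0: prefix='0' -> emit 'g', reset
Bit 1: prefix='1' (no match yet)
Bit 2: prefix='11' -> emit 'f', reset
Bit 3: prefix='1' (no match yet)
Bit 4: prefix='10' -> emit 'a', reset
Bit 5: prefix='1' (no match yet)
Bit 6: prefix='11' -> emit 'f', reset
Bit 7: prefix='0' -> emit 'g', reset
Bit 8: prefix='0' -> emit 'g', reset
Bit 9: prefix='0' -> emit 'g', reset
Bit 10: prefix='1' (no match yet)
Bit 11: prefix='10' -> emit 'a', reset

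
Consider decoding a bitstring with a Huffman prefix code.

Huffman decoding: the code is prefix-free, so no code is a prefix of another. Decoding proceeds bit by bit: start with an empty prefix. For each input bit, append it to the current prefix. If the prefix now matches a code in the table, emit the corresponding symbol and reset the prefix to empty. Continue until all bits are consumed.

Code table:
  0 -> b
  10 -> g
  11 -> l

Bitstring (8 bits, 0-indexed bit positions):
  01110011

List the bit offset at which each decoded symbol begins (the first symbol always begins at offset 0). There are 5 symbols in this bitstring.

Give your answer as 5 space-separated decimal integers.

Bit 0: prefix='0' -> emit 'b', reset
Bit 1: prefix='1' (no match yet)
Bit 2: prefix='11' -> emit 'l', reset
Bit 3: prefix='1' (no match yet)
Bit 4: prefix='10' -> emit 'g', reset
Bit 5: prefix='0' -> emit 'b', reset
Bit 6: prefix='1' (no match yet)
Bit 7: prefix='11' -> emit 'l', reset

Answer: 0 1 3 5 6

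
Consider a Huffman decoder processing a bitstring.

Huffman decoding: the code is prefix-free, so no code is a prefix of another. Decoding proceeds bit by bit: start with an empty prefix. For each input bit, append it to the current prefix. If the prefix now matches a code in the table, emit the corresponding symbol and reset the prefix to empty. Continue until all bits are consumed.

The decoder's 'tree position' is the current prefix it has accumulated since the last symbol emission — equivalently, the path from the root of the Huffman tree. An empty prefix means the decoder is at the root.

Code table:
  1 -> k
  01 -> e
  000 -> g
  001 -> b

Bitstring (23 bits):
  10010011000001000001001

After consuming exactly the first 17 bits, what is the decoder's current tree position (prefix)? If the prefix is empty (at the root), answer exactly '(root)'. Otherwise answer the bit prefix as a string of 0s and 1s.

Bit 0: prefix='1' -> emit 'k', reset
Bit 1: prefix='0' (no match yet)
Bit 2: prefix='00' (no match yet)
Bit 3: prefix='001' -> emit 'b', reset
Bit 4: prefix='0' (no match yet)
Bit 5: prefix='00' (no match yet)
Bit 6: prefix='001' -> emit 'b', reset
Bit 7: prefix='1' -> emit 'k', reset
Bit 8: prefix='0' (no match yet)
Bit 9: prefix='00' (no match yet)
Bit 10: prefix='000' -> emit 'g', reset
Bit 11: prefix='0' (no match yet)
Bit 12: prefix='00' (no match yet)
Bit 13: prefix='001' -> emit 'b', reset
Bit 14: prefix='0' (no match yet)
Bit 15: prefix='00' (no match yet)
Bit 16: prefix='000' -> emit 'g', reset

Answer: (root)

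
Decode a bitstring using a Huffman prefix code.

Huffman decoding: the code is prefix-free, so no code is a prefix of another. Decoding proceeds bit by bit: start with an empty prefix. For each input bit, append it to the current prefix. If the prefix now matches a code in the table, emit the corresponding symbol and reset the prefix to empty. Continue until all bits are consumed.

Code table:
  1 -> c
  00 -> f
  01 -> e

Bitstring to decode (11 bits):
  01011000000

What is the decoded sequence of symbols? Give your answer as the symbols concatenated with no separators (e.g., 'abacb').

Bit 0: prefix='0' (no match yet)
Bit 1: prefix='01' -> emit 'e', reset
Bit 2: prefix='0' (no match yet)
Bit 3: prefix='01' -> emit 'e', reset
Bit 4: prefix='1' -> emit 'c', reset
Bit 5: prefix='0' (no match yet)
Bit 6: prefix='00' -> emit 'f', reset
Bit 7: prefix='0' (no match yet)
Bit 8: prefix='00' -> emit 'f', reset
Bit 9: prefix='0' (no match yet)
Bit 10: prefix='00' -> emit 'f', reset

Answer: eecfff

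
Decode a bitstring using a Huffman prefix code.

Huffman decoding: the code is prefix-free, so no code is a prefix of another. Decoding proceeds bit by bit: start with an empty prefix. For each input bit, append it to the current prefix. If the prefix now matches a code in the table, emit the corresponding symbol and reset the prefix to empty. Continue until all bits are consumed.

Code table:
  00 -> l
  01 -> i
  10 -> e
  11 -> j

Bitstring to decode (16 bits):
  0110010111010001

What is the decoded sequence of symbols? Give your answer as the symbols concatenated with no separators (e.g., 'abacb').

Answer: ieiijili

Derivation:
Bit 0: prefix='0' (no match yet)
Bit 1: prefix='01' -> emit 'i', reset
Bit 2: prefix='1' (no match yet)
Bit 3: prefix='10' -> emit 'e', reset
Bit 4: prefix='0' (no match yet)
Bit 5: prefix='01' -> emit 'i', reset
Bit 6: prefix='0' (no match yet)
Bit 7: prefix='01' -> emit 'i', reset
Bit 8: prefix='1' (no match yet)
Bit 9: prefix='11' -> emit 'j', reset
Bit 10: prefix='0' (no match yet)
Bit 11: prefix='01' -> emit 'i', reset
Bit 12: prefix='0' (no match yet)
Bit 13: prefix='00' -> emit 'l', reset
Bit 14: prefix='0' (no match yet)
Bit 15: prefix='01' -> emit 'i', reset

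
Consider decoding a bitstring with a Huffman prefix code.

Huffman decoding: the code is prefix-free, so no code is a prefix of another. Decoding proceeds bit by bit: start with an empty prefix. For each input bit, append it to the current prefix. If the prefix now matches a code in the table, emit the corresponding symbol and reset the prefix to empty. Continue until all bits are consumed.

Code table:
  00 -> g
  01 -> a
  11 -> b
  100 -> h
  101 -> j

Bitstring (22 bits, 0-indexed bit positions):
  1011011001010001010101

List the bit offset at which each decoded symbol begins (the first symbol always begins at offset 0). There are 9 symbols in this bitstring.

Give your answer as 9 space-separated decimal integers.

Bit 0: prefix='1' (no match yet)
Bit 1: prefix='10' (no match yet)
Bit 2: prefix='101' -> emit 'j', reset
Bit 3: prefix='1' (no match yet)
Bit 4: prefix='10' (no match yet)
Bit 5: prefix='101' -> emit 'j', reset
Bit 6: prefix='1' (no match yet)
Bit 7: prefix='10' (no match yet)
Bit 8: prefix='100' -> emit 'h', reset
Bit 9: prefix='1' (no match yet)
Bit 10: prefix='10' (no match yet)
Bit 11: prefix='101' -> emit 'j', reset
Bit 12: prefix='0' (no match yet)
Bit 13: prefix='00' -> emit 'g', reset
Bit 14: prefix='0' (no match yet)
Bit 15: prefix='01' -> emit 'a', reset
Bit 16: prefix='0' (no match yet)
Bit 17: prefix='01' -> emit 'a', reset
Bit 18: prefix='0' (no match yet)
Bit 19: prefix='01' -> emit 'a', reset
Bit 20: prefix='0' (no match yet)
Bit 21: prefix='01' -> emit 'a', reset

Answer: 0 3 6 9 12 14 16 18 20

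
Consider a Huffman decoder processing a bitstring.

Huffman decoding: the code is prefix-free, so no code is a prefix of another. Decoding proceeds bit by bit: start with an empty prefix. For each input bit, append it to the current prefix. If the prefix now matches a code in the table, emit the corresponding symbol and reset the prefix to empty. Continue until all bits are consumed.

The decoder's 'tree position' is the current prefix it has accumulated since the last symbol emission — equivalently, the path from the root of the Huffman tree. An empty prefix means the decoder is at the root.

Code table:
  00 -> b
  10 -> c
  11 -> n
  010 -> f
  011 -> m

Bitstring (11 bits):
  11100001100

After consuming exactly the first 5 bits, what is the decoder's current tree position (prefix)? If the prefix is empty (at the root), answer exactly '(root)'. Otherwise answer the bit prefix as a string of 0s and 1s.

Bit 0: prefix='1' (no match yet)
Bit 1: prefix='11' -> emit 'n', reset
Bit 2: prefix='1' (no match yet)
Bit 3: prefix='10' -> emit 'c', reset
Bit 4: prefix='0' (no match yet)

Answer: 0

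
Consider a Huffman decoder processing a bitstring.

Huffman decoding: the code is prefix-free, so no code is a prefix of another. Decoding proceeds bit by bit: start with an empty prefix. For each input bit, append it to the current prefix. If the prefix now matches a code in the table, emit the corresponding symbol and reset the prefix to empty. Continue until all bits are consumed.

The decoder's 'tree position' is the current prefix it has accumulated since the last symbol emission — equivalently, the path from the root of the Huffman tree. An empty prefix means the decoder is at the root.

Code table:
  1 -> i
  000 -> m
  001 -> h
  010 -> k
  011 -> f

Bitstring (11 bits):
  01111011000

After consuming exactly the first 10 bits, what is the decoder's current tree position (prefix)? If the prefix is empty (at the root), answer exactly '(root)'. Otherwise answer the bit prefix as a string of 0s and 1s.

Answer: 00

Derivation:
Bit 0: prefix='0' (no match yet)
Bit 1: prefix='01' (no match yet)
Bit 2: prefix='011' -> emit 'f', reset
Bit 3: prefix='1' -> emit 'i', reset
Bit 4: prefix='1' -> emit 'i', reset
Bit 5: prefix='0' (no match yet)
Bit 6: prefix='01' (no match yet)
Bit 7: prefix='011' -> emit 'f', reset
Bit 8: prefix='0' (no match yet)
Bit 9: prefix='00' (no match yet)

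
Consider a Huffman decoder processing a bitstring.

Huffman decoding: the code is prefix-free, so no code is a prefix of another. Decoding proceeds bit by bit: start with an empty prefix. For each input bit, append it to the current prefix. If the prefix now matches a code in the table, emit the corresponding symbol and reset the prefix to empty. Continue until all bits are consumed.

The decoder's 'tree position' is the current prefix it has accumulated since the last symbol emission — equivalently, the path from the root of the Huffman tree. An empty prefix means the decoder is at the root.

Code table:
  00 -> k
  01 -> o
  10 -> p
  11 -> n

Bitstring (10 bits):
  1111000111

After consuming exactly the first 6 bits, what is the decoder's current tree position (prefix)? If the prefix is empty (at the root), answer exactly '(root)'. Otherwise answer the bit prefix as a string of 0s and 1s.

Answer: (root)

Derivation:
Bit 0: prefix='1' (no match yet)
Bit 1: prefix='11' -> emit 'n', reset
Bit 2: prefix='1' (no match yet)
Bit 3: prefix='11' -> emit 'n', reset
Bit 4: prefix='0' (no match yet)
Bit 5: prefix='00' -> emit 'k', reset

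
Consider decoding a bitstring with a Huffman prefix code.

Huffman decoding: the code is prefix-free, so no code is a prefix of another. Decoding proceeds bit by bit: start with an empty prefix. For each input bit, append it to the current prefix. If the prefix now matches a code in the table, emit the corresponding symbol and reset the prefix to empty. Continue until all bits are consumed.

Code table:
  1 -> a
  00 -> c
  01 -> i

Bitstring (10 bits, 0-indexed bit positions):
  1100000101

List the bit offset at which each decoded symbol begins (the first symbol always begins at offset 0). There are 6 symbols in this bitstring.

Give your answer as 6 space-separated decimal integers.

Answer: 0 1 2 4 6 8

Derivation:
Bit 0: prefix='1' -> emit 'a', reset
Bit 1: prefix='1' -> emit 'a', reset
Bit 2: prefix='0' (no match yet)
Bit 3: prefix='00' -> emit 'c', reset
Bit 4: prefix='0' (no match yet)
Bit 5: prefix='00' -> emit 'c', reset
Bit 6: prefix='0' (no match yet)
Bit 7: prefix='01' -> emit 'i', reset
Bit 8: prefix='0' (no match yet)
Bit 9: prefix='01' -> emit 'i', reset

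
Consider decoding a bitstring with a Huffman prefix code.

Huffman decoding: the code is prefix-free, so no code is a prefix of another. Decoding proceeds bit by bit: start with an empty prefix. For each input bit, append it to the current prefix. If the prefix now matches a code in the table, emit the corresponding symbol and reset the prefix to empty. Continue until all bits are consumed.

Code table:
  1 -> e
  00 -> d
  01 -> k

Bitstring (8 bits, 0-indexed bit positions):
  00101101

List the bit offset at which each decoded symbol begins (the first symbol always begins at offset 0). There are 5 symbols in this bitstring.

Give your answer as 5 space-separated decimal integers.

Bit 0: prefix='0' (no match yet)
Bit 1: prefix='00' -> emit 'd', reset
Bit 2: prefix='1' -> emit 'e', reset
Bit 3: prefix='0' (no match yet)
Bit 4: prefix='01' -> emit 'k', reset
Bit 5: prefix='1' -> emit 'e', reset
Bit 6: prefix='0' (no match yet)
Bit 7: prefix='01' -> emit 'k', reset

Answer: 0 2 3 5 6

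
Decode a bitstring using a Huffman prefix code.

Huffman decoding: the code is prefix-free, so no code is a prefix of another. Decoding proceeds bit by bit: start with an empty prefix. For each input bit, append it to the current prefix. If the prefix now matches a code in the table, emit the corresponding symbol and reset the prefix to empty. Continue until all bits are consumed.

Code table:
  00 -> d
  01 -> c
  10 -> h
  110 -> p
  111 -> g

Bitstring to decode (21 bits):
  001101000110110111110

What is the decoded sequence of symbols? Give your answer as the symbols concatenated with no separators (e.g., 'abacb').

Bit 0: prefix='0' (no match yet)
Bit 1: prefix='00' -> emit 'd', reset
Bit 2: prefix='1' (no match yet)
Bit 3: prefix='11' (no match yet)
Bit 4: prefix='110' -> emit 'p', reset
Bit 5: prefix='1' (no match yet)
Bit 6: prefix='10' -> emit 'h', reset
Bit 7: prefix='0' (no match yet)
Bit 8: prefix='00' -> emit 'd', reset
Bit 9: prefix='1' (no match yet)
Bit 10: prefix='11' (no match yet)
Bit 11: prefix='110' -> emit 'p', reset
Bit 12: prefix='1' (no match yet)
Bit 13: prefix='11' (no match yet)
Bit 14: prefix='110' -> emit 'p', reset
Bit 15: prefix='1' (no match yet)
Bit 16: prefix='11' (no match yet)
Bit 17: prefix='111' -> emit 'g', reset
Bit 18: prefix='1' (no match yet)
Bit 19: prefix='11' (no match yet)
Bit 20: prefix='110' -> emit 'p', reset

Answer: dphdppgp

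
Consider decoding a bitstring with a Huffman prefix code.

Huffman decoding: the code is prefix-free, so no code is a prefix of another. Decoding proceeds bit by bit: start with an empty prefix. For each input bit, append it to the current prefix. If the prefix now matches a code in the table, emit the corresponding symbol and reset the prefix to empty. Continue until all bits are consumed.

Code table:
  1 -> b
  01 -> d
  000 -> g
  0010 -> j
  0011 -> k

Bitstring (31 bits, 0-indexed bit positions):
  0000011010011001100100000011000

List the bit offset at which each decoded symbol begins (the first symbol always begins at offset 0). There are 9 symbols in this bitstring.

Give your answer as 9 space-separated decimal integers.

Answer: 0 3 7 9 13 17 21 24 28

Derivation:
Bit 0: prefix='0' (no match yet)
Bit 1: prefix='00' (no match yet)
Bit 2: prefix='000' -> emit 'g', reset
Bit 3: prefix='0' (no match yet)
Bit 4: prefix='00' (no match yet)
Bit 5: prefix='001' (no match yet)
Bit 6: prefix='0011' -> emit 'k', reset
Bit 7: prefix='0' (no match yet)
Bit 8: prefix='01' -> emit 'd', reset
Bit 9: prefix='0' (no match yet)
Bit 10: prefix='00' (no match yet)
Bit 11: prefix='001' (no match yet)
Bit 12: prefix='0011' -> emit 'k', reset
Bit 13: prefix='0' (no match yet)
Bit 14: prefix='00' (no match yet)
Bit 15: prefix='001' (no match yet)
Bit 16: prefix='0011' -> emit 'k', reset
Bit 17: prefix='0' (no match yet)
Bit 18: prefix='00' (no match yet)
Bit 19: prefix='001' (no match yet)
Bit 20: prefix='0010' -> emit 'j', reset
Bit 21: prefix='0' (no match yet)
Bit 22: prefix='00' (no match yet)
Bit 23: prefix='000' -> emit 'g', reset
Bit 24: prefix='0' (no match yet)
Bit 25: prefix='00' (no match yet)
Bit 26: prefix='001' (no match yet)
Bit 27: prefix='0011' -> emit 'k', reset
Bit 28: prefix='0' (no match yet)
Bit 29: prefix='00' (no match yet)
Bit 30: prefix='000' -> emit 'g', reset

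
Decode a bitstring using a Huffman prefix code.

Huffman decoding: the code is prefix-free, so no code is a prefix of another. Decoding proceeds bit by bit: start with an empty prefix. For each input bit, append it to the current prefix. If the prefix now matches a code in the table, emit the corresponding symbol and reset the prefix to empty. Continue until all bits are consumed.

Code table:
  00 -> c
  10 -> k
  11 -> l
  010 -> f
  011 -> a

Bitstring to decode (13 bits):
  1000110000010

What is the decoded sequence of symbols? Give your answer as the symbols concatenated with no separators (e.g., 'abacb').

Bit 0: prefix='1' (no match yet)
Bit 1: prefix='10' -> emit 'k', reset
Bit 2: prefix='0' (no match yet)
Bit 3: prefix='00' -> emit 'c', reset
Bit 4: prefix='1' (no match yet)
Bit 5: prefix='11' -> emit 'l', reset
Bit 6: prefix='0' (no match yet)
Bit 7: prefix='00' -> emit 'c', reset
Bit 8: prefix='0' (no match yet)
Bit 9: prefix='00' -> emit 'c', reset
Bit 10: prefix='0' (no match yet)
Bit 11: prefix='01' (no match yet)
Bit 12: prefix='010' -> emit 'f', reset

Answer: kclccf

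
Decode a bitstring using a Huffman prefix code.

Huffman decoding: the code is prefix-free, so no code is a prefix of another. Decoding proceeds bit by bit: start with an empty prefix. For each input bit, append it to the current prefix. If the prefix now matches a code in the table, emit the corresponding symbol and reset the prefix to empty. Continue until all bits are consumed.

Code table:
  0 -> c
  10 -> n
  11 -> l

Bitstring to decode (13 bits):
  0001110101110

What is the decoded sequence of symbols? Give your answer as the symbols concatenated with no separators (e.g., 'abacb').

Answer: ccclnnln

Derivation:
Bit 0: prefix='0' -> emit 'c', reset
Bit 1: prefix='0' -> emit 'c', reset
Bit 2: prefix='0' -> emit 'c', reset
Bit 3: prefix='1' (no match yet)
Bit 4: prefix='11' -> emit 'l', reset
Bit 5: prefix='1' (no match yet)
Bit 6: prefix='10' -> emit 'n', reset
Bit 7: prefix='1' (no match yet)
Bit 8: prefix='10' -> emit 'n', reset
Bit 9: prefix='1' (no match yet)
Bit 10: prefix='11' -> emit 'l', reset
Bit 11: prefix='1' (no match yet)
Bit 12: prefix='10' -> emit 'n', reset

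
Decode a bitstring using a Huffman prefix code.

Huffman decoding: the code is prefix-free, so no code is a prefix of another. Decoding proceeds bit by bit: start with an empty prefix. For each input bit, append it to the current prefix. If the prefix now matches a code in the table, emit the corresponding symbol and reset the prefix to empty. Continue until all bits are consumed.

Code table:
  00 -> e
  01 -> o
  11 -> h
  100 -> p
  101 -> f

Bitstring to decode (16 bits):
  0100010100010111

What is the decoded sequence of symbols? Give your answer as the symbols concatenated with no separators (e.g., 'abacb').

Bit 0: prefix='0' (no match yet)
Bit 1: prefix='01' -> emit 'o', reset
Bit 2: prefix='0' (no match yet)
Bit 3: prefix='00' -> emit 'e', reset
Bit 4: prefix='0' (no match yet)
Bit 5: prefix='01' -> emit 'o', reset
Bit 6: prefix='0' (no match yet)
Bit 7: prefix='01' -> emit 'o', reset
Bit 8: prefix='0' (no match yet)
Bit 9: prefix='00' -> emit 'e', reset
Bit 10: prefix='0' (no match yet)
Bit 11: prefix='01' -> emit 'o', reset
Bit 12: prefix='0' (no match yet)
Bit 13: prefix='01' -> emit 'o', reset
Bit 14: prefix='1' (no match yet)
Bit 15: prefix='11' -> emit 'h', reset

Answer: oeooeooh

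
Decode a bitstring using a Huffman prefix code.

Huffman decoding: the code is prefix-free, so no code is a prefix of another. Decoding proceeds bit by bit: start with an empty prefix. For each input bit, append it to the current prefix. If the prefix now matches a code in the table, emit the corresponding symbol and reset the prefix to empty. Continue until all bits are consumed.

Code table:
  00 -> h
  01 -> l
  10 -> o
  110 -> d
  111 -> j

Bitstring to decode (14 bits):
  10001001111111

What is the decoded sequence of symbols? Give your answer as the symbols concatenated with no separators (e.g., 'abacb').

Bit 0: prefix='1' (no match yet)
Bit 1: prefix='10' -> emit 'o', reset
Bit 2: prefix='0' (no match yet)
Bit 3: prefix='00' -> emit 'h', reset
Bit 4: prefix='1' (no match yet)
Bit 5: prefix='10' -> emit 'o', reset
Bit 6: prefix='0' (no match yet)
Bit 7: prefix='01' -> emit 'l', reset
Bit 8: prefix='1' (no match yet)
Bit 9: prefix='11' (no match yet)
Bit 10: prefix='111' -> emit 'j', reset
Bit 11: prefix='1' (no match yet)
Bit 12: prefix='11' (no match yet)
Bit 13: prefix='111' -> emit 'j', reset

Answer: oholjj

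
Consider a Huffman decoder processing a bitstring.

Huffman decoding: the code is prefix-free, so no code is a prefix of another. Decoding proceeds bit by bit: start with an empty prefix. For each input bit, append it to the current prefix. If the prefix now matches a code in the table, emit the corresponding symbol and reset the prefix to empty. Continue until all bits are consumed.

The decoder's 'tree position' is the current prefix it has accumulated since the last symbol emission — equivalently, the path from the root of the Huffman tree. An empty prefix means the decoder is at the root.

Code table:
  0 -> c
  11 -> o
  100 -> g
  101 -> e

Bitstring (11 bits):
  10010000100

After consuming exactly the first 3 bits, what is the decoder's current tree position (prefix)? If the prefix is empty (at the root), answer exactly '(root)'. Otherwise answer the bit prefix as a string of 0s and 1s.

Answer: (root)

Derivation:
Bit 0: prefix='1' (no match yet)
Bit 1: prefix='10' (no match yet)
Bit 2: prefix='100' -> emit 'g', reset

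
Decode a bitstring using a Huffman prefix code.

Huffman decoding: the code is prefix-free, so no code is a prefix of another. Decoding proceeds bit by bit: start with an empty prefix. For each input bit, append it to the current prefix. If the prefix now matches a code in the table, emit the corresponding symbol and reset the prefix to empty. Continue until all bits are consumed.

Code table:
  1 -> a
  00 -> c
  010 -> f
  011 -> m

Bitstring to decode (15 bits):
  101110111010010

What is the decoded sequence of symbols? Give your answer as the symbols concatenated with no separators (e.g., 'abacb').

Bit 0: prefix='1' -> emit 'a', reset
Bit 1: prefix='0' (no match yet)
Bit 2: prefix='01' (no match yet)
Bit 3: prefix='011' -> emit 'm', reset
Bit 4: prefix='1' -> emit 'a', reset
Bit 5: prefix='0' (no match yet)
Bit 6: prefix='01' (no match yet)
Bit 7: prefix='011' -> emit 'm', reset
Bit 8: prefix='1' -> emit 'a', reset
Bit 9: prefix='0' (no match yet)
Bit 10: prefix='01' (no match yet)
Bit 11: prefix='010' -> emit 'f', reset
Bit 12: prefix='0' (no match yet)
Bit 13: prefix='01' (no match yet)
Bit 14: prefix='010' -> emit 'f', reset

Answer: amamaff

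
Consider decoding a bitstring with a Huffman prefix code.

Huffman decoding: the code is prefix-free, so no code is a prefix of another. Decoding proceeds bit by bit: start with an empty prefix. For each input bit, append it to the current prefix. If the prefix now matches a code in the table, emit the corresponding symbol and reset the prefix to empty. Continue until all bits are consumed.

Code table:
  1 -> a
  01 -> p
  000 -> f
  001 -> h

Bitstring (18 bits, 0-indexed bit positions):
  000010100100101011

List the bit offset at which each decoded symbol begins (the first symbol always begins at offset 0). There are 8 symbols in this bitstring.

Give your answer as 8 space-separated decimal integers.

Bit 0: prefix='0' (no match yet)
Bit 1: prefix='00' (no match yet)
Bit 2: prefix='000' -> emit 'f', reset
Bit 3: prefix='0' (no match yet)
Bit 4: prefix='01' -> emit 'p', reset
Bit 5: prefix='0' (no match yet)
Bit 6: prefix='01' -> emit 'p', reset
Bit 7: prefix='0' (no match yet)
Bit 8: prefix='00' (no match yet)
Bit 9: prefix='001' -> emit 'h', reset
Bit 10: prefix='0' (no match yet)
Bit 11: prefix='00' (no match yet)
Bit 12: prefix='001' -> emit 'h', reset
Bit 13: prefix='0' (no match yet)
Bit 14: prefix='01' -> emit 'p', reset
Bit 15: prefix='0' (no match yet)
Bit 16: prefix='01' -> emit 'p', reset
Bit 17: prefix='1' -> emit 'a', reset

Answer: 0 3 5 7 10 13 15 17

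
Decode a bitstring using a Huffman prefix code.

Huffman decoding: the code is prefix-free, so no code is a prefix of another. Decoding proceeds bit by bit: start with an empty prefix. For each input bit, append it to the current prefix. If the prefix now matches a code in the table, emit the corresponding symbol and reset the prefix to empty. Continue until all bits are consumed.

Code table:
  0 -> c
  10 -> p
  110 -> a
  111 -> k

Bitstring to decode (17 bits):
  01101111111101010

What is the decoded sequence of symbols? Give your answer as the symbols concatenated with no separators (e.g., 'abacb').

Bit 0: prefix='0' -> emit 'c', reset
Bit 1: prefix='1' (no match yet)
Bit 2: prefix='11' (no match yet)
Bit 3: prefix='110' -> emit 'a', reset
Bit 4: prefix='1' (no match yet)
Bit 5: prefix='11' (no match yet)
Bit 6: prefix='111' -> emit 'k', reset
Bit 7: prefix='1' (no match yet)
Bit 8: prefix='11' (no match yet)
Bit 9: prefix='111' -> emit 'k', reset
Bit 10: prefix='1' (no match yet)
Bit 11: prefix='11' (no match yet)
Bit 12: prefix='110' -> emit 'a', reset
Bit 13: prefix='1' (no match yet)
Bit 14: prefix='10' -> emit 'p', reset
Bit 15: prefix='1' (no match yet)
Bit 16: prefix='10' -> emit 'p', reset

Answer: cakkapp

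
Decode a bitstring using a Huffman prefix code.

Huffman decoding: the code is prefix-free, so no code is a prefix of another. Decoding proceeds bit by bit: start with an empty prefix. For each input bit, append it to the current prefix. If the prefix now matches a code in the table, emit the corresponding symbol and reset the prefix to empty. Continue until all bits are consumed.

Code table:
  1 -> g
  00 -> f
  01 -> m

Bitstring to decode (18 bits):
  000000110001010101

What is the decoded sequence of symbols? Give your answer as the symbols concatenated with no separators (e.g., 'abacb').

Bit 0: prefix='0' (no match yet)
Bit 1: prefix='00' -> emit 'f', reset
Bit 2: prefix='0' (no match yet)
Bit 3: prefix='00' -> emit 'f', reset
Bit 4: prefix='0' (no match yet)
Bit 5: prefix='00' -> emit 'f', reset
Bit 6: prefix='1' -> emit 'g', reset
Bit 7: prefix='1' -> emit 'g', reset
Bit 8: prefix='0' (no match yet)
Bit 9: prefix='00' -> emit 'f', reset
Bit 10: prefix='0' (no match yet)
Bit 11: prefix='01' -> emit 'm', reset
Bit 12: prefix='0' (no match yet)
Bit 13: prefix='01' -> emit 'm', reset
Bit 14: prefix='0' (no match yet)
Bit 15: prefix='01' -> emit 'm', reset
Bit 16: prefix='0' (no match yet)
Bit 17: prefix='01' -> emit 'm', reset

Answer: fffggfmmmm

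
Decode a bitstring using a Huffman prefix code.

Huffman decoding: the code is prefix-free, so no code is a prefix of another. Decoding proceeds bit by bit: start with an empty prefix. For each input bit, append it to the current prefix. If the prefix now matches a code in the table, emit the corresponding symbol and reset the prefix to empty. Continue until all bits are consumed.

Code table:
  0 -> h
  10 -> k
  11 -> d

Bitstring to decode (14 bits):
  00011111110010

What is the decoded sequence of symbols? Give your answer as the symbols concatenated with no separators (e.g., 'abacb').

Bit 0: prefix='0' -> emit 'h', reset
Bit 1: prefix='0' -> emit 'h', reset
Bit 2: prefix='0' -> emit 'h', reset
Bit 3: prefix='1' (no match yet)
Bit 4: prefix='11' -> emit 'd', reset
Bit 5: prefix='1' (no match yet)
Bit 6: prefix='11' -> emit 'd', reset
Bit 7: prefix='1' (no match yet)
Bit 8: prefix='11' -> emit 'd', reset
Bit 9: prefix='1' (no match yet)
Bit 10: prefix='10' -> emit 'k', reset
Bit 11: prefix='0' -> emit 'h', reset
Bit 12: prefix='1' (no match yet)
Bit 13: prefix='10' -> emit 'k', reset

Answer: hhhdddkhk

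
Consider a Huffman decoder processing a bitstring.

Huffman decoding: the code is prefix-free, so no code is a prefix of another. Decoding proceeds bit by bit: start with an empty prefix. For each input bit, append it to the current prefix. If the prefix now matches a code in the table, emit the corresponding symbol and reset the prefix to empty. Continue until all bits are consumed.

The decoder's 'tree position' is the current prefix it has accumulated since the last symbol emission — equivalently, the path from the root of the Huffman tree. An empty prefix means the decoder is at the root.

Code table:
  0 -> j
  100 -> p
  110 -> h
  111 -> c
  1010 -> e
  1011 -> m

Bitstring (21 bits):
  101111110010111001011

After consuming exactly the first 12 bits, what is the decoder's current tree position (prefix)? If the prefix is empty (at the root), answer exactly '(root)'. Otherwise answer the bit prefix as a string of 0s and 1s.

Answer: 10

Derivation:
Bit 0: prefix='1' (no match yet)
Bit 1: prefix='10' (no match yet)
Bit 2: prefix='101' (no match yet)
Bit 3: prefix='1011' -> emit 'm', reset
Bit 4: prefix='1' (no match yet)
Bit 5: prefix='11' (no match yet)
Bit 6: prefix='111' -> emit 'c', reset
Bit 7: prefix='1' (no match yet)
Bit 8: prefix='10' (no match yet)
Bit 9: prefix='100' -> emit 'p', reset
Bit 10: prefix='1' (no match yet)
Bit 11: prefix='10' (no match yet)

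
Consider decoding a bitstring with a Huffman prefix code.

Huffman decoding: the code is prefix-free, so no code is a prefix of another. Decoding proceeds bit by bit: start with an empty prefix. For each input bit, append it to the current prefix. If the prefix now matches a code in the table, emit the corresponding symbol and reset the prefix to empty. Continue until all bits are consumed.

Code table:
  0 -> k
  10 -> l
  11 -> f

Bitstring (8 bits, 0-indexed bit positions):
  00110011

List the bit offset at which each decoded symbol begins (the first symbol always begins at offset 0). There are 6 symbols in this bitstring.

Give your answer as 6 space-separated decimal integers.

Answer: 0 1 2 4 5 6

Derivation:
Bit 0: prefix='0' -> emit 'k', reset
Bit 1: prefix='0' -> emit 'k', reset
Bit 2: prefix='1' (no match yet)
Bit 3: prefix='11' -> emit 'f', reset
Bit 4: prefix='0' -> emit 'k', reset
Bit 5: prefix='0' -> emit 'k', reset
Bit 6: prefix='1' (no match yet)
Bit 7: prefix='11' -> emit 'f', reset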